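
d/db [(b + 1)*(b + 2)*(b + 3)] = 3*b^2 + 12*b + 11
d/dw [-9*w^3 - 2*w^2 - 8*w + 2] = -27*w^2 - 4*w - 8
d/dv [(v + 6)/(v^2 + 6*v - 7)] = (v^2 + 6*v - 2*(v + 3)*(v + 6) - 7)/(v^2 + 6*v - 7)^2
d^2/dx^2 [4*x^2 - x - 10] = 8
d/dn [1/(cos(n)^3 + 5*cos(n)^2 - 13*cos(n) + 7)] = (3*cos(n) + 13)*sin(n)/((cos(n) - 1)^3*(cos(n) + 7)^2)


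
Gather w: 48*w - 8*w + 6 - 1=40*w + 5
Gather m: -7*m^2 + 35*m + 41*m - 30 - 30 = -7*m^2 + 76*m - 60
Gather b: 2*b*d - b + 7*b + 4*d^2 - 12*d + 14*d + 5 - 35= b*(2*d + 6) + 4*d^2 + 2*d - 30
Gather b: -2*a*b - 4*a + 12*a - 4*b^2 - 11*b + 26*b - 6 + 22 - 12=8*a - 4*b^2 + b*(15 - 2*a) + 4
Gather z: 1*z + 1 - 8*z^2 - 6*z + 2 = -8*z^2 - 5*z + 3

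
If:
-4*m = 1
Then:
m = -1/4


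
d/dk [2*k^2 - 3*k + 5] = 4*k - 3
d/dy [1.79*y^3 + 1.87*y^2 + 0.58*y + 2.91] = 5.37*y^2 + 3.74*y + 0.58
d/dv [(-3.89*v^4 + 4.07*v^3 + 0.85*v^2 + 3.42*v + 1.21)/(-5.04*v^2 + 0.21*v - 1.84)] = (39.2112*v^5 - 22.9635*v^4 + 30.3398*v^3 - 5.05110000000001*v^2 + 9.0688*v - 6.5469)/(25.4016*v^4 - 2.1168*v^3 + 18.5913*v^2 - 0.7728*v + 3.3856)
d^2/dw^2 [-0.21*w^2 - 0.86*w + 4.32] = -0.420000000000000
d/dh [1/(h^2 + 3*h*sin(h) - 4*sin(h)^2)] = (-3*h*cos(h) - 2*h - 3*sin(h) + 4*sin(2*h))/((h - sin(h))^2*(h + 4*sin(h))^2)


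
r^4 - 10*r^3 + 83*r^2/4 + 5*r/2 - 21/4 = (r - 7)*(r - 3)*(r - 1/2)*(r + 1/2)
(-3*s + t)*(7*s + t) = -21*s^2 + 4*s*t + t^2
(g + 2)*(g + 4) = g^2 + 6*g + 8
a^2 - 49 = (a - 7)*(a + 7)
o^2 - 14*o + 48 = (o - 8)*(o - 6)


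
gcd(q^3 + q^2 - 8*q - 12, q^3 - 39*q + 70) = 1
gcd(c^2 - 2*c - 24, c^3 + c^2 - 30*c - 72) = c^2 - 2*c - 24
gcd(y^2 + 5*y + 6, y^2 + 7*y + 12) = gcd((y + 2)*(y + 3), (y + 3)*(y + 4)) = y + 3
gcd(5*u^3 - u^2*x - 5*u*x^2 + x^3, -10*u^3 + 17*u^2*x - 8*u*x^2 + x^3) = 5*u^2 - 6*u*x + x^2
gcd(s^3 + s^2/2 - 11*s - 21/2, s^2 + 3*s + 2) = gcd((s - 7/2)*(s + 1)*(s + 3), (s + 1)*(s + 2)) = s + 1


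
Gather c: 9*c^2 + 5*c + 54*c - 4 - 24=9*c^2 + 59*c - 28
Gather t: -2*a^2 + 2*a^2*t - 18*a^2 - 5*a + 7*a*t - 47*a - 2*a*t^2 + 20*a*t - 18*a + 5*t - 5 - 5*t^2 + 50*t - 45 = -20*a^2 - 70*a + t^2*(-2*a - 5) + t*(2*a^2 + 27*a + 55) - 50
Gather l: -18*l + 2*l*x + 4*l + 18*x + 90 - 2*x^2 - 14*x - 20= l*(2*x - 14) - 2*x^2 + 4*x + 70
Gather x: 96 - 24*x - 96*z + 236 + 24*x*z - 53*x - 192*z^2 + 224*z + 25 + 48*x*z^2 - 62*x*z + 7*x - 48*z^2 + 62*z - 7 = x*(48*z^2 - 38*z - 70) - 240*z^2 + 190*z + 350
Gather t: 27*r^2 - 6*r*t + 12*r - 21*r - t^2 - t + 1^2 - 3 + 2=27*r^2 - 9*r - t^2 + t*(-6*r - 1)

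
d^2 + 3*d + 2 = (d + 1)*(d + 2)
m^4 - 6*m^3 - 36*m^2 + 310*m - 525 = (m - 5)^2*(m - 3)*(m + 7)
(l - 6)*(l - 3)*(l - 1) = l^3 - 10*l^2 + 27*l - 18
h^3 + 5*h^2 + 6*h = h*(h + 2)*(h + 3)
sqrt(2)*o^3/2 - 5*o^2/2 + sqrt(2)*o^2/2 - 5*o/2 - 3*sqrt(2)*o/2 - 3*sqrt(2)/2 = (o - 3*sqrt(2))*(o + sqrt(2)/2)*(sqrt(2)*o/2 + sqrt(2)/2)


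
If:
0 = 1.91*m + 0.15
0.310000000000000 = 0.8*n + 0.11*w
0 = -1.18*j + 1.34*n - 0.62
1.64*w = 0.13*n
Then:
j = -0.09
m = -0.08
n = 0.38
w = 0.03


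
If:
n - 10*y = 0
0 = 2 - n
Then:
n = 2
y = 1/5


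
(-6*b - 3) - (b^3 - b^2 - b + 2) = -b^3 + b^2 - 5*b - 5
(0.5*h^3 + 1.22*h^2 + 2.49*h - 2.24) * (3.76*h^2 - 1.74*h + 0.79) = 1.88*h^5 + 3.7172*h^4 + 7.6346*h^3 - 11.7912*h^2 + 5.8647*h - 1.7696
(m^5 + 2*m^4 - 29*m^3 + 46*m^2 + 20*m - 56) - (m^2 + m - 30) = m^5 + 2*m^4 - 29*m^3 + 45*m^2 + 19*m - 26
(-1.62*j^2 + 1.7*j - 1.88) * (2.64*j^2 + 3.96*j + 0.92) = -4.2768*j^4 - 1.9272*j^3 + 0.2784*j^2 - 5.8808*j - 1.7296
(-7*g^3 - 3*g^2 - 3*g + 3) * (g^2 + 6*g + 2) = -7*g^5 - 45*g^4 - 35*g^3 - 21*g^2 + 12*g + 6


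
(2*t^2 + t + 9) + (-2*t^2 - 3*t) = 9 - 2*t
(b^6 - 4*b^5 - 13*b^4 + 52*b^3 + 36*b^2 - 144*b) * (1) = b^6 - 4*b^5 - 13*b^4 + 52*b^3 + 36*b^2 - 144*b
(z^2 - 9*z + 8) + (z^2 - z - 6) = 2*z^2 - 10*z + 2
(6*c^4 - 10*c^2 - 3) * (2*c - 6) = 12*c^5 - 36*c^4 - 20*c^3 + 60*c^2 - 6*c + 18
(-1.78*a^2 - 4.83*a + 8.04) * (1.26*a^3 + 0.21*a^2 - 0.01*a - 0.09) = -2.2428*a^5 - 6.4596*a^4 + 9.1339*a^3 + 1.8969*a^2 + 0.3543*a - 0.7236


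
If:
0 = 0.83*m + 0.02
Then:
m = -0.02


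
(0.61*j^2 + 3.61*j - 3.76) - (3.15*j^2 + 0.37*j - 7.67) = -2.54*j^2 + 3.24*j + 3.91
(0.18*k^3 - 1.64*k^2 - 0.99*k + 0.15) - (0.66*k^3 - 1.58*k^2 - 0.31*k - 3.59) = -0.48*k^3 - 0.0599999999999998*k^2 - 0.68*k + 3.74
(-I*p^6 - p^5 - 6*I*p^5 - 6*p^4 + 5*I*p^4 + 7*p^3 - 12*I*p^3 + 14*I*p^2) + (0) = -I*p^6 - p^5 - 6*I*p^5 - 6*p^4 + 5*I*p^4 + 7*p^3 - 12*I*p^3 + 14*I*p^2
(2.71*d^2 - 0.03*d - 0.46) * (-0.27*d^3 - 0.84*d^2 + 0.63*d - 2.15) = -0.7317*d^5 - 2.2683*d^4 + 1.8567*d^3 - 5.459*d^2 - 0.2253*d + 0.989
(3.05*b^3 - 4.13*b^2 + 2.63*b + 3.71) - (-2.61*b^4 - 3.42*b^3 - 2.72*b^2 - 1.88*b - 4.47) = 2.61*b^4 + 6.47*b^3 - 1.41*b^2 + 4.51*b + 8.18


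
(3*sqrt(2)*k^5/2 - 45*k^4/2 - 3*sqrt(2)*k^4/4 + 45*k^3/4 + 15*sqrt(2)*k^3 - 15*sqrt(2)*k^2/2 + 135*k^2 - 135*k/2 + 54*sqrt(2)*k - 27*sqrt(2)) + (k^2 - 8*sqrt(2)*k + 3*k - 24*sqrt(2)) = 3*sqrt(2)*k^5/2 - 45*k^4/2 - 3*sqrt(2)*k^4/4 + 45*k^3/4 + 15*sqrt(2)*k^3 - 15*sqrt(2)*k^2/2 + 136*k^2 - 129*k/2 + 46*sqrt(2)*k - 51*sqrt(2)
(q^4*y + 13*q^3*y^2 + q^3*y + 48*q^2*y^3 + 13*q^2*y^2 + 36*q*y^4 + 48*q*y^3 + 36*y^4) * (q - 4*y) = q^5*y + 9*q^4*y^2 + q^4*y - 4*q^3*y^3 + 9*q^3*y^2 - 156*q^2*y^4 - 4*q^2*y^3 - 144*q*y^5 - 156*q*y^4 - 144*y^5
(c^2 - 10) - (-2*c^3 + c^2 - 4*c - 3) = 2*c^3 + 4*c - 7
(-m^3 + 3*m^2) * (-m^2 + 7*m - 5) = m^5 - 10*m^4 + 26*m^3 - 15*m^2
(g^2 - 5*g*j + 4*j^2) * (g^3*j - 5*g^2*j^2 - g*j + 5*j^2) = g^5*j - 10*g^4*j^2 + 29*g^3*j^3 - g^3*j - 20*g^2*j^4 + 10*g^2*j^2 - 29*g*j^3 + 20*j^4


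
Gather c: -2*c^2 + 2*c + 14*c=-2*c^2 + 16*c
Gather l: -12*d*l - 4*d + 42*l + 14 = -4*d + l*(42 - 12*d) + 14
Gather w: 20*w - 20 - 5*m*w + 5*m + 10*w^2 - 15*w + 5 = 5*m + 10*w^2 + w*(5 - 5*m) - 15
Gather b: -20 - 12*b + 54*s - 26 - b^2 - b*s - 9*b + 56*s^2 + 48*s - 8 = -b^2 + b*(-s - 21) + 56*s^2 + 102*s - 54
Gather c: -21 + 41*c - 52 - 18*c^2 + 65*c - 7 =-18*c^2 + 106*c - 80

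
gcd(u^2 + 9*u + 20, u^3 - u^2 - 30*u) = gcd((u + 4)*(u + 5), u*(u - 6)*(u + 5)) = u + 5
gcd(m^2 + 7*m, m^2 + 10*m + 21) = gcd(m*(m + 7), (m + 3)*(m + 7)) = m + 7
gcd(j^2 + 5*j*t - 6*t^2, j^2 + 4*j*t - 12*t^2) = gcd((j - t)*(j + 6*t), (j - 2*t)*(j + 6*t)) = j + 6*t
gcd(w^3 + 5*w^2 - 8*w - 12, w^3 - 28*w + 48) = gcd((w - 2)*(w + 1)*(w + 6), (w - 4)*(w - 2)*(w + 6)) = w^2 + 4*w - 12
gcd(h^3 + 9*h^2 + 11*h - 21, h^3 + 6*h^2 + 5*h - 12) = h^2 + 2*h - 3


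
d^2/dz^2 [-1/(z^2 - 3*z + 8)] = 2*(z^2 - 3*z - (2*z - 3)^2 + 8)/(z^2 - 3*z + 8)^3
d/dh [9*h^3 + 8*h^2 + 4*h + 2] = 27*h^2 + 16*h + 4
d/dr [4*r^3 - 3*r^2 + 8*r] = 12*r^2 - 6*r + 8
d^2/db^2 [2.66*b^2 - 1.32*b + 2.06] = 5.32000000000000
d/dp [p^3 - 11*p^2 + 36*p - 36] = 3*p^2 - 22*p + 36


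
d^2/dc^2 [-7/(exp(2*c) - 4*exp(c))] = 28*(-(1 - exp(c))*(exp(c) - 4) - 2*(exp(c) - 2)^2)*exp(-c)/(exp(c) - 4)^3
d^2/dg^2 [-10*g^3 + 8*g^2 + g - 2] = 16 - 60*g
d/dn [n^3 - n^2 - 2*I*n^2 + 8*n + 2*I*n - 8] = 3*n^2 - 2*n - 4*I*n + 8 + 2*I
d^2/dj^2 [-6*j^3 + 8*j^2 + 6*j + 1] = 16 - 36*j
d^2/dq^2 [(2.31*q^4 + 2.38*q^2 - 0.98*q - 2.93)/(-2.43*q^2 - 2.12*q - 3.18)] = (-27.280638*q^6 - 71.401176*q^5 - 169.394148*q^4 - 213.074316*q^3 - 66.160314*q^2 + 45.128016*q - 80.29394)/(14.348907*q^6 + 37.555164*q^5 + 89.096922*q^4 + 107.820656*q^3 + 116.595972*q^2 + 64.314864*q + 32.157432)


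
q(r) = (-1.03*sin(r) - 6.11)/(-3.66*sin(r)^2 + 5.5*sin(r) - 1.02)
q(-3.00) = 3.19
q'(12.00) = 1.92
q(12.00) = 1.11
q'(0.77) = 1.14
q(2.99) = 22.96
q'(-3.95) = -0.22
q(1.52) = -8.68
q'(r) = (7.32*sin(r)*cos(r) - 5.5*cos(r))*(-1.03*sin(r) - 6.11)/(-3.66*sin(r)^2 + 5.5*sin(r) - 1.02)^2 - 1.03*cos(r)/(-3.66*sin(r)^2 + 5.5*sin(r) - 1.02)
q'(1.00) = -2.95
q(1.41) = -8.46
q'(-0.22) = 7.53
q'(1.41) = -2.97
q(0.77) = -6.60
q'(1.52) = -1.03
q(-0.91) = 0.69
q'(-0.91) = 0.71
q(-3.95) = -6.57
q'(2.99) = -369.22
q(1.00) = -6.86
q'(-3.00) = -11.59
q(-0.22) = 2.46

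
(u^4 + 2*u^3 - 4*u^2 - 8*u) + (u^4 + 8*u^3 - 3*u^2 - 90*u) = 2*u^4 + 10*u^3 - 7*u^2 - 98*u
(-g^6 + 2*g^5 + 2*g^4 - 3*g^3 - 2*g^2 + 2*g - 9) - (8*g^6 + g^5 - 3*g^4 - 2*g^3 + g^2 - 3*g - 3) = -9*g^6 + g^5 + 5*g^4 - g^3 - 3*g^2 + 5*g - 6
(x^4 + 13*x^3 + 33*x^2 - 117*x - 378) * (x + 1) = x^5 + 14*x^4 + 46*x^3 - 84*x^2 - 495*x - 378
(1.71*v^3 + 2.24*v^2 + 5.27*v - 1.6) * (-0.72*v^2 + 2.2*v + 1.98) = -1.2312*v^5 + 2.1492*v^4 + 4.5194*v^3 + 17.1812*v^2 + 6.9146*v - 3.168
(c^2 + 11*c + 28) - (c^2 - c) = 12*c + 28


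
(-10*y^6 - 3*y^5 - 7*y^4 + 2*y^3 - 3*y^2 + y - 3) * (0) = 0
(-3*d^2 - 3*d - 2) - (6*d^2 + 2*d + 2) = -9*d^2 - 5*d - 4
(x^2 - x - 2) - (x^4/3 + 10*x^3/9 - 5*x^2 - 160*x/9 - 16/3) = -x^4/3 - 10*x^3/9 + 6*x^2 + 151*x/9 + 10/3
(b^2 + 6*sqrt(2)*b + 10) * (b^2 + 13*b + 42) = b^4 + 6*sqrt(2)*b^3 + 13*b^3 + 52*b^2 + 78*sqrt(2)*b^2 + 130*b + 252*sqrt(2)*b + 420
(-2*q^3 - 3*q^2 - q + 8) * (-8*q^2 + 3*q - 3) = 16*q^5 + 18*q^4 + 5*q^3 - 58*q^2 + 27*q - 24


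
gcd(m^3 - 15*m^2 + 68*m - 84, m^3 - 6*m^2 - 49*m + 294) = m^2 - 13*m + 42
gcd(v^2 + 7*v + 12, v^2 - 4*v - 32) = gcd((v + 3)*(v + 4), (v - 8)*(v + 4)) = v + 4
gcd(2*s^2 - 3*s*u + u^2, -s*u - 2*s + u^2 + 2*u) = s - u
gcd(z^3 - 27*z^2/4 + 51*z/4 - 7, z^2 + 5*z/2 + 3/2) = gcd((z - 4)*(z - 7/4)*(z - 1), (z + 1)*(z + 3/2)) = 1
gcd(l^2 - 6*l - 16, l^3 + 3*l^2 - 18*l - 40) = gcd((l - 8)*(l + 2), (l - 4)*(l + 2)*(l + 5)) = l + 2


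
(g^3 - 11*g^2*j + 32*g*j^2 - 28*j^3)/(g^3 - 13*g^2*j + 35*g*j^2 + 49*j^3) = (g^2 - 4*g*j + 4*j^2)/(g^2 - 6*g*j - 7*j^2)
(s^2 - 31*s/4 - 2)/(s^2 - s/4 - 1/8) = 2*(s - 8)/(2*s - 1)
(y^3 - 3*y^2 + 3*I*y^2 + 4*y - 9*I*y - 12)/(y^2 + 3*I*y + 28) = (y^3 + 3*y^2*(-1 + I) + y*(4 - 9*I) - 12)/(y^2 + 3*I*y + 28)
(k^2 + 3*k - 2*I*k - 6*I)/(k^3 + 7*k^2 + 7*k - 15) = (k - 2*I)/(k^2 + 4*k - 5)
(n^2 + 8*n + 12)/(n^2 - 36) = (n + 2)/(n - 6)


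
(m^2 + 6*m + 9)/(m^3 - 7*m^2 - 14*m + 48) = (m + 3)/(m^2 - 10*m + 16)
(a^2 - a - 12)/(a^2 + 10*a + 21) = (a - 4)/(a + 7)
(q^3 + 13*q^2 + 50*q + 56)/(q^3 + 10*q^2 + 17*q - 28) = (q + 2)/(q - 1)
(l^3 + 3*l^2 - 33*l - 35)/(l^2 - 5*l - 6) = (l^2 + 2*l - 35)/(l - 6)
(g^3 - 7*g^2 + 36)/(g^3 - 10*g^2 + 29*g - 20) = (g^3 - 7*g^2 + 36)/(g^3 - 10*g^2 + 29*g - 20)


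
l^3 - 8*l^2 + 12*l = l*(l - 6)*(l - 2)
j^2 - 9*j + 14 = (j - 7)*(j - 2)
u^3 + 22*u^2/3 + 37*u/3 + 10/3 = (u + 1/3)*(u + 2)*(u + 5)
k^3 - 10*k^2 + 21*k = k*(k - 7)*(k - 3)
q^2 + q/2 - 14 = (q - 7/2)*(q + 4)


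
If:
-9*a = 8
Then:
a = -8/9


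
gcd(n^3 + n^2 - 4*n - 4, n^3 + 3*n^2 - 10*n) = n - 2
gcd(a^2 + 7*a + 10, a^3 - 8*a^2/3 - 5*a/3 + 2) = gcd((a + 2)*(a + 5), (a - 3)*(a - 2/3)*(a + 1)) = 1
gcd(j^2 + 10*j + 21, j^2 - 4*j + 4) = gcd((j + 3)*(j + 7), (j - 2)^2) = 1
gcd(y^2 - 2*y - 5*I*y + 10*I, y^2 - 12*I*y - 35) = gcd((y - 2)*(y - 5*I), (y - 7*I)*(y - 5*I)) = y - 5*I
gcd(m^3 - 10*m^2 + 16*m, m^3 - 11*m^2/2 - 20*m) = m^2 - 8*m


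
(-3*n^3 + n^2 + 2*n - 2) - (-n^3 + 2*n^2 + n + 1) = -2*n^3 - n^2 + n - 3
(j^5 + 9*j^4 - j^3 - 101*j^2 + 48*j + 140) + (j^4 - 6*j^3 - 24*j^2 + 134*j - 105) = j^5 + 10*j^4 - 7*j^3 - 125*j^2 + 182*j + 35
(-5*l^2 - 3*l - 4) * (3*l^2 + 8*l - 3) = -15*l^4 - 49*l^3 - 21*l^2 - 23*l + 12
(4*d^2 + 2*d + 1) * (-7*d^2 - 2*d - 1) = -28*d^4 - 22*d^3 - 15*d^2 - 4*d - 1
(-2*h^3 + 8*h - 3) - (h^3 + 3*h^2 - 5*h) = -3*h^3 - 3*h^2 + 13*h - 3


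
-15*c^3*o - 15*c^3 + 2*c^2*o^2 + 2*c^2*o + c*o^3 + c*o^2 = (-3*c + o)*(5*c + o)*(c*o + c)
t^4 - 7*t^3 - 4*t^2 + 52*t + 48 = (t - 6)*(t - 4)*(t + 1)*(t + 2)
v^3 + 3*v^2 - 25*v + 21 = (v - 3)*(v - 1)*(v + 7)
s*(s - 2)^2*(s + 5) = s^4 + s^3 - 16*s^2 + 20*s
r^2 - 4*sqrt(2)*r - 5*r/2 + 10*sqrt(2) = (r - 5/2)*(r - 4*sqrt(2))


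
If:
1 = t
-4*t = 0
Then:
No Solution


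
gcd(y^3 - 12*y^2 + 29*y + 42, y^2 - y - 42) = y - 7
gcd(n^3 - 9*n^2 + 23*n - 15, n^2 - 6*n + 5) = n^2 - 6*n + 5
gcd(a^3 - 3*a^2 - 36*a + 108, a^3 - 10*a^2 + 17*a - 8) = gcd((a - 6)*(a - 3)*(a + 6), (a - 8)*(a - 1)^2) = 1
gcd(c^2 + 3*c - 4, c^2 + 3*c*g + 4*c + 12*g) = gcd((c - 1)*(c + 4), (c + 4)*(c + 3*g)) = c + 4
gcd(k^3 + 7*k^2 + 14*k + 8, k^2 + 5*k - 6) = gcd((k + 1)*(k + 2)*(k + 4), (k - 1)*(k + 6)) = 1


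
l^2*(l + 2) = l^3 + 2*l^2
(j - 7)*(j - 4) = j^2 - 11*j + 28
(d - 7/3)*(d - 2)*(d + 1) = d^3 - 10*d^2/3 + d/3 + 14/3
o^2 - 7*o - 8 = (o - 8)*(o + 1)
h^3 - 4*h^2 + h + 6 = (h - 3)*(h - 2)*(h + 1)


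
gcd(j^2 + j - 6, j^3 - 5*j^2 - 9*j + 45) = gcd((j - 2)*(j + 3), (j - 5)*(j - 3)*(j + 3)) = j + 3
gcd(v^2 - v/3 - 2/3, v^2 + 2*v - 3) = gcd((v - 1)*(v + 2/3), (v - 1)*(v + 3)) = v - 1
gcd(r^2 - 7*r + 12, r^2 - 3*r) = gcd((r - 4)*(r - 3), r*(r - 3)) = r - 3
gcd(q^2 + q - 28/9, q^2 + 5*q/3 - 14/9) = q + 7/3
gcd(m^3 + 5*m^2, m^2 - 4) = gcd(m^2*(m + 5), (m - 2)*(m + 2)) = 1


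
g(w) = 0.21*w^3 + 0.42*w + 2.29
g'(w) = 0.63*w^2 + 0.42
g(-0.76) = 1.88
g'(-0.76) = 0.78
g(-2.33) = -1.34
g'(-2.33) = 3.84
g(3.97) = 17.10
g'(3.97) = 10.35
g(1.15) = 3.09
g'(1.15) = 1.25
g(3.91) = 16.49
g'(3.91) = 10.05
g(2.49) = 6.58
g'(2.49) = 4.33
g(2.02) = 4.87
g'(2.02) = 2.99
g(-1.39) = 1.14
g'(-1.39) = 1.64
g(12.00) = 370.21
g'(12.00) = 91.14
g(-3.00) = -4.64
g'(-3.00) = 6.09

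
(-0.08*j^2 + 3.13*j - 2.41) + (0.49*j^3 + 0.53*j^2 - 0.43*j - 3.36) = 0.49*j^3 + 0.45*j^2 + 2.7*j - 5.77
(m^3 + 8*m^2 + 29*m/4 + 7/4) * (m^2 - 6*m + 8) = m^5 + 2*m^4 - 131*m^3/4 + 89*m^2/4 + 95*m/2 + 14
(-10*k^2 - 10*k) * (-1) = 10*k^2 + 10*k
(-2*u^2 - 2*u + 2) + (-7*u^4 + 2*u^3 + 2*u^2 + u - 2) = -7*u^4 + 2*u^3 - u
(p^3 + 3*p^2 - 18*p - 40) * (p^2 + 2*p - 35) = p^5 + 5*p^4 - 47*p^3 - 181*p^2 + 550*p + 1400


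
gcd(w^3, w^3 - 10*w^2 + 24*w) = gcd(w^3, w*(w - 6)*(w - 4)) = w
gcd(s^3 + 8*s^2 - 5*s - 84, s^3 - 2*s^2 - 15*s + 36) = s^2 + s - 12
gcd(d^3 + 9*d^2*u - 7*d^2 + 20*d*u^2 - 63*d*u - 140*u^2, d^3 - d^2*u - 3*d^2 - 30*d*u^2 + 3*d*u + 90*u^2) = d + 5*u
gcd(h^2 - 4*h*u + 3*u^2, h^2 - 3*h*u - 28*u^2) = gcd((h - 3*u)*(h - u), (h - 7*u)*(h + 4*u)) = 1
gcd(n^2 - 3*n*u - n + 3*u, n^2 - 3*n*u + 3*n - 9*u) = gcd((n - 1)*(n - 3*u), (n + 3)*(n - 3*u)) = -n + 3*u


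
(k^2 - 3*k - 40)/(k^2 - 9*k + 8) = (k + 5)/(k - 1)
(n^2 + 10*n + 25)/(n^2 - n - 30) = (n + 5)/(n - 6)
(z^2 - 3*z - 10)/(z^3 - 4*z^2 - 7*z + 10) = 1/(z - 1)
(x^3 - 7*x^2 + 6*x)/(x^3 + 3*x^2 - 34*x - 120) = x*(x - 1)/(x^2 + 9*x + 20)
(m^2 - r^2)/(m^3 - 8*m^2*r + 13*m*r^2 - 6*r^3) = (m + r)/(m^2 - 7*m*r + 6*r^2)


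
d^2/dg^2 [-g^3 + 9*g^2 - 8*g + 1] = 18 - 6*g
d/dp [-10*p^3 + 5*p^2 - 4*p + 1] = -30*p^2 + 10*p - 4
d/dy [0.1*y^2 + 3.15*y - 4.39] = 0.2*y + 3.15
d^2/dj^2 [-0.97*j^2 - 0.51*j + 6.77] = -1.94000000000000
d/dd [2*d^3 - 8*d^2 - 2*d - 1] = 6*d^2 - 16*d - 2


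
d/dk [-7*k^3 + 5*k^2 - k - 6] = -21*k^2 + 10*k - 1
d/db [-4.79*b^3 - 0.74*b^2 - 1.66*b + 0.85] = -14.37*b^2 - 1.48*b - 1.66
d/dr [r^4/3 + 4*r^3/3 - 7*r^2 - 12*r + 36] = 4*r^3/3 + 4*r^2 - 14*r - 12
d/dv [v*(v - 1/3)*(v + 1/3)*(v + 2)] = 4*v^3 + 6*v^2 - 2*v/9 - 2/9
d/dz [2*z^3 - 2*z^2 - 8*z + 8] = 6*z^2 - 4*z - 8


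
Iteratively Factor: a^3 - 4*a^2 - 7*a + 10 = (a - 1)*(a^2 - 3*a - 10) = (a - 1)*(a + 2)*(a - 5)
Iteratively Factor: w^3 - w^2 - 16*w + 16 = (w + 4)*(w^2 - 5*w + 4) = (w - 1)*(w + 4)*(w - 4)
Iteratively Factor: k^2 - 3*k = (k - 3)*(k)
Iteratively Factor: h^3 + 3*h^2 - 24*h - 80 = (h - 5)*(h^2 + 8*h + 16) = (h - 5)*(h + 4)*(h + 4)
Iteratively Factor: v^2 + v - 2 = (v - 1)*(v + 2)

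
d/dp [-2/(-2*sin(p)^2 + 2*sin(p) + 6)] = (1 - 2*sin(p))*cos(p)/(sin(p) + cos(p)^2 + 2)^2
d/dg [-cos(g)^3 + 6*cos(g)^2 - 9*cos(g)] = 3*(cos(g)^2 - 4*cos(g) + 3)*sin(g)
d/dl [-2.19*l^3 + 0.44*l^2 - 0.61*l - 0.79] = -6.57*l^2 + 0.88*l - 0.61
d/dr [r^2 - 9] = 2*r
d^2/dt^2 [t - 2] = 0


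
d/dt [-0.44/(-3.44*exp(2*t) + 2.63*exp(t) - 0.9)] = (1.1572 - 3.0272*exp(t))*exp(t)/(3.44*exp(2*t) - 2.63*exp(t) + 0.9)^2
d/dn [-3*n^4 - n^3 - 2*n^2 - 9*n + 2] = -12*n^3 - 3*n^2 - 4*n - 9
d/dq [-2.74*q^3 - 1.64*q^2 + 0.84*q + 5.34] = -8.22*q^2 - 3.28*q + 0.84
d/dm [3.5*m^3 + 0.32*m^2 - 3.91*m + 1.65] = 10.5*m^2 + 0.64*m - 3.91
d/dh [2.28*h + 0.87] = 2.28000000000000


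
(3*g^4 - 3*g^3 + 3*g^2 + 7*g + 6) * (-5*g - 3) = -15*g^5 + 6*g^4 - 6*g^3 - 44*g^2 - 51*g - 18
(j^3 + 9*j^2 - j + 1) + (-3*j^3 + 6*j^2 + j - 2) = -2*j^3 + 15*j^2 - 1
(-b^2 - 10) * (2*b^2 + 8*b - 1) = -2*b^4 - 8*b^3 - 19*b^2 - 80*b + 10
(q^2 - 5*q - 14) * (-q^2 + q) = -q^4 + 6*q^3 + 9*q^2 - 14*q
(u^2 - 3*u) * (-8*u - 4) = -8*u^3 + 20*u^2 + 12*u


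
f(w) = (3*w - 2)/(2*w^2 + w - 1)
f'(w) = (-4*w - 1)*(3*w - 2)/(2*w^2 + w - 1)^2 + 3/(2*w^2 + w - 1) = (6*w^2 + 3*w - (3*w - 2)*(4*w + 1) - 3)/(2*w^2 + w - 1)^2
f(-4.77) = -0.41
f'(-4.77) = -0.11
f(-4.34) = -0.46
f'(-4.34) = -0.14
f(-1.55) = -2.95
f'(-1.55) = -5.47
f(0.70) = 0.15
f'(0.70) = 3.59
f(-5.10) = -0.38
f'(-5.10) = -0.09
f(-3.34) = -0.67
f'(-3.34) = -0.29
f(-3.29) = -0.68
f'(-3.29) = -0.31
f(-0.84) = 10.54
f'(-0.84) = -65.01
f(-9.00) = -0.19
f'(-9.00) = -0.02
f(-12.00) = -0.14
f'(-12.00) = -0.01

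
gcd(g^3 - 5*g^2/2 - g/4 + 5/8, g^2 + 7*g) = 1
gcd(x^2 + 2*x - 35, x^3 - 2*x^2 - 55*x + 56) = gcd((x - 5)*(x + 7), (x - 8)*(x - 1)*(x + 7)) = x + 7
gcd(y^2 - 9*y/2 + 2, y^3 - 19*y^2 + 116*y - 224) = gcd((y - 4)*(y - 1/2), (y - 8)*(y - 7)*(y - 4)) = y - 4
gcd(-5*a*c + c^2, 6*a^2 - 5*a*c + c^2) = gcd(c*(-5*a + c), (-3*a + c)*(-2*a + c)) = 1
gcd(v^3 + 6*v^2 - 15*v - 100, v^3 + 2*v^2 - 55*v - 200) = v^2 + 10*v + 25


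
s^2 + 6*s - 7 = (s - 1)*(s + 7)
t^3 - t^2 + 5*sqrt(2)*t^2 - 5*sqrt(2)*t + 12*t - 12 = (t - 1)*(t + 2*sqrt(2))*(t + 3*sqrt(2))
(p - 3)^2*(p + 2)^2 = p^4 - 2*p^3 - 11*p^2 + 12*p + 36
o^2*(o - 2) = o^3 - 2*o^2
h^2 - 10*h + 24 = (h - 6)*(h - 4)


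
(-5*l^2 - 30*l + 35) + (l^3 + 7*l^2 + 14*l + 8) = l^3 + 2*l^2 - 16*l + 43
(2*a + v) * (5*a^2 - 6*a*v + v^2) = 10*a^3 - 7*a^2*v - 4*a*v^2 + v^3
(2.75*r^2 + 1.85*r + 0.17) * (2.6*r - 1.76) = 7.15*r^3 - 0.0299999999999994*r^2 - 2.814*r - 0.2992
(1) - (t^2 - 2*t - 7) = -t^2 + 2*t + 8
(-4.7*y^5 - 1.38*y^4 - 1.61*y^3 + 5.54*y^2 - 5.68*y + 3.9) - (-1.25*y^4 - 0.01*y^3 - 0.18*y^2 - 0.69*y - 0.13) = -4.7*y^5 - 0.13*y^4 - 1.6*y^3 + 5.72*y^2 - 4.99*y + 4.03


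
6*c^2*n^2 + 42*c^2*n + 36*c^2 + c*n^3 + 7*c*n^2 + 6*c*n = (6*c + n)*(n + 6)*(c*n + c)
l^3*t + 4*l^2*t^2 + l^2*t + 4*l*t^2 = l*(l + 4*t)*(l*t + t)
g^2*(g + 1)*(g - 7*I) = g^4 + g^3 - 7*I*g^3 - 7*I*g^2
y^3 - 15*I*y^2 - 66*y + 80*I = (y - 8*I)*(y - 5*I)*(y - 2*I)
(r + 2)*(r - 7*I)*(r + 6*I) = r^3 + 2*r^2 - I*r^2 + 42*r - 2*I*r + 84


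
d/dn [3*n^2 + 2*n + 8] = 6*n + 2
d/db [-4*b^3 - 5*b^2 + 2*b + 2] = -12*b^2 - 10*b + 2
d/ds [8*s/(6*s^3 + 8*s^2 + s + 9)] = 8*(-12*s^3 - 8*s^2 + 9)/(36*s^6 + 96*s^5 + 76*s^4 + 124*s^3 + 145*s^2 + 18*s + 81)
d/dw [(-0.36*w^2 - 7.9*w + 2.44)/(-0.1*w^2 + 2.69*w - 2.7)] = (-1.7584*w^2 + 2.432*w + 14.7664)/(0.01*w^4 - 0.538*w^3 + 7.7761*w^2 - 14.526*w + 7.29)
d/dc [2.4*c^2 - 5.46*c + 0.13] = 4.8*c - 5.46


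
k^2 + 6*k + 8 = (k + 2)*(k + 4)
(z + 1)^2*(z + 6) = z^3 + 8*z^2 + 13*z + 6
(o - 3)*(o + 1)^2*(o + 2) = o^4 + o^3 - 7*o^2 - 13*o - 6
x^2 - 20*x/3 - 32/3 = (x - 8)*(x + 4/3)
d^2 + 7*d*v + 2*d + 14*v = (d + 2)*(d + 7*v)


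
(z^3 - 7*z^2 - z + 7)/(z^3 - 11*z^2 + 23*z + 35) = (z - 1)/(z - 5)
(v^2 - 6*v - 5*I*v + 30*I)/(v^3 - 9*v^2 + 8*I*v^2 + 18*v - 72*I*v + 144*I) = (v - 5*I)/(v^2 + v*(-3 + 8*I) - 24*I)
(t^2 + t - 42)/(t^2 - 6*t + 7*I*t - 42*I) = (t + 7)/(t + 7*I)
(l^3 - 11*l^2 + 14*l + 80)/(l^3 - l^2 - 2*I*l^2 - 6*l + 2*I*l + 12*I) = (l^2 - 13*l + 40)/(l^2 - l*(3 + 2*I) + 6*I)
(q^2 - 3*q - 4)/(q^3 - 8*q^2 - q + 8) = (q - 4)/(q^2 - 9*q + 8)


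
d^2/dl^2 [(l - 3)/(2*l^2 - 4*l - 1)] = 4*((5 - 3*l)*(-2*l^2 + 4*l + 1) - 8*(l - 3)*(l - 1)^2)/(-2*l^2 + 4*l + 1)^3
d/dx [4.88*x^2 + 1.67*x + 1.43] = 9.76*x + 1.67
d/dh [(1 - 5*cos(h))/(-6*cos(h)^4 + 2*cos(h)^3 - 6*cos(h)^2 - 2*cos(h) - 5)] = (90*cos(h)^4 - 44*cos(h)^3 + 36*cos(h)^2 - 12*cos(h) - 27)*sin(h)/(6*sin(h)^4 + 2*sin(h)^2*cos(h) - 18*sin(h)^2 + 17)^2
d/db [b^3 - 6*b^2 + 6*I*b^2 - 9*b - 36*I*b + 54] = 3*b^2 + 12*b*(-1 + I) - 9 - 36*I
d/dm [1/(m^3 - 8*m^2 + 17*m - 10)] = (-3*m^2 + 16*m - 17)/(m^3 - 8*m^2 + 17*m - 10)^2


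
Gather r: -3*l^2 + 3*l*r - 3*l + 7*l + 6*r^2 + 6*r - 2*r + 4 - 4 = -3*l^2 + 4*l + 6*r^2 + r*(3*l + 4)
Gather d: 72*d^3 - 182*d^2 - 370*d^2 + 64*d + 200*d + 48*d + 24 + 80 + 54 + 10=72*d^3 - 552*d^2 + 312*d + 168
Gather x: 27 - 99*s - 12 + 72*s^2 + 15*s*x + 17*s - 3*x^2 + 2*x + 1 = 72*s^2 - 82*s - 3*x^2 + x*(15*s + 2) + 16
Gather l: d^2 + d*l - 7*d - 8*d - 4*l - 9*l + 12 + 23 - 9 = d^2 - 15*d + l*(d - 13) + 26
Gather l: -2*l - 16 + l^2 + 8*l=l^2 + 6*l - 16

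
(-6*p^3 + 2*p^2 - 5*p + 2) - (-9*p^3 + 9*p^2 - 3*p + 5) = 3*p^3 - 7*p^2 - 2*p - 3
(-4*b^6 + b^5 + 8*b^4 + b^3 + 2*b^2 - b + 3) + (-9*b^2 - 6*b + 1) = -4*b^6 + b^5 + 8*b^4 + b^3 - 7*b^2 - 7*b + 4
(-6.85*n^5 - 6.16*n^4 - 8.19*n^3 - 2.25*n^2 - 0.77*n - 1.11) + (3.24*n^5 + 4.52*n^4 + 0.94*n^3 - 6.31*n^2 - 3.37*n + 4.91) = -3.61*n^5 - 1.64*n^4 - 7.25*n^3 - 8.56*n^2 - 4.14*n + 3.8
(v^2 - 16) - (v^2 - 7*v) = 7*v - 16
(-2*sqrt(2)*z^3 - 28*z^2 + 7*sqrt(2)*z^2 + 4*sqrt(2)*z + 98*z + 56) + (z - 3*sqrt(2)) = -2*sqrt(2)*z^3 - 28*z^2 + 7*sqrt(2)*z^2 + 4*sqrt(2)*z + 99*z - 3*sqrt(2) + 56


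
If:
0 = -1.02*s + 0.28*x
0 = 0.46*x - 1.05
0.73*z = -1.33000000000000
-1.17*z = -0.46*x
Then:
No Solution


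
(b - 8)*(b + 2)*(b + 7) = b^3 + b^2 - 58*b - 112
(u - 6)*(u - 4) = u^2 - 10*u + 24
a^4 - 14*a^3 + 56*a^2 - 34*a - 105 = (a - 7)*(a - 5)*(a - 3)*(a + 1)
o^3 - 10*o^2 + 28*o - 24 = (o - 6)*(o - 2)^2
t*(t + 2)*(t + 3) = t^3 + 5*t^2 + 6*t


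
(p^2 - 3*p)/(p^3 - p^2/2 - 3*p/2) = 2*(3 - p)/(-2*p^2 + p + 3)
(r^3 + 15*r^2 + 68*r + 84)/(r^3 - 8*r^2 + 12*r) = (r^3 + 15*r^2 + 68*r + 84)/(r*(r^2 - 8*r + 12))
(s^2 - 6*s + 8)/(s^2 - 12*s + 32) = (s - 2)/(s - 8)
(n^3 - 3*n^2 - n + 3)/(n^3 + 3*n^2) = (n^3 - 3*n^2 - n + 3)/(n^2*(n + 3))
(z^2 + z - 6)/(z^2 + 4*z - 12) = (z + 3)/(z + 6)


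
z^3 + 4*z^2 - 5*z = z*(z - 1)*(z + 5)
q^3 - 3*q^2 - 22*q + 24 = (q - 6)*(q - 1)*(q + 4)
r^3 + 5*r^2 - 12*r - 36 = (r - 3)*(r + 2)*(r + 6)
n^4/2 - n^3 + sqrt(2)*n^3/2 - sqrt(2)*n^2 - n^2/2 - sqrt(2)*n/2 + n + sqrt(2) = (n/2 + 1/2)*(n - 2)*(n - 1)*(n + sqrt(2))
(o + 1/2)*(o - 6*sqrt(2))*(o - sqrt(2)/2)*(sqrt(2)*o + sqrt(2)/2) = sqrt(2)*o^4 - 13*o^3 + sqrt(2)*o^3 - 13*o^2 + 25*sqrt(2)*o^2/4 - 13*o/4 + 6*sqrt(2)*o + 3*sqrt(2)/2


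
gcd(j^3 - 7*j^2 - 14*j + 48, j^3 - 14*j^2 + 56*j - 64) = j^2 - 10*j + 16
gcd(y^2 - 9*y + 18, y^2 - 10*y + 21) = y - 3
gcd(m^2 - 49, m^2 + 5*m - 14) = m + 7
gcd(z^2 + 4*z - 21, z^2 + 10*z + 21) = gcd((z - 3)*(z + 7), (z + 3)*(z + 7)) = z + 7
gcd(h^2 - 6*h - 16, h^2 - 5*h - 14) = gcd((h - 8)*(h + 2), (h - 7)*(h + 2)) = h + 2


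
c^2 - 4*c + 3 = (c - 3)*(c - 1)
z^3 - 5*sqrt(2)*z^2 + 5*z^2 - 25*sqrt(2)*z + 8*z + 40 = (z + 5)*(z - 4*sqrt(2))*(z - sqrt(2))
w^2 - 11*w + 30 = (w - 6)*(w - 5)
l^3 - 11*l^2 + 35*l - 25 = (l - 5)^2*(l - 1)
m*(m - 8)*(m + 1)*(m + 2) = m^4 - 5*m^3 - 22*m^2 - 16*m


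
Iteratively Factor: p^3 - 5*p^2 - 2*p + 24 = (p - 3)*(p^2 - 2*p - 8) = (p - 3)*(p + 2)*(p - 4)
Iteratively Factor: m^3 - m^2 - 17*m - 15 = (m + 1)*(m^2 - 2*m - 15) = (m + 1)*(m + 3)*(m - 5)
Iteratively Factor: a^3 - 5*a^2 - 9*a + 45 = (a - 3)*(a^2 - 2*a - 15) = (a - 5)*(a - 3)*(a + 3)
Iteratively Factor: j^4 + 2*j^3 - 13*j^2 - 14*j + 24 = (j - 1)*(j^3 + 3*j^2 - 10*j - 24) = (j - 3)*(j - 1)*(j^2 + 6*j + 8) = (j - 3)*(j - 1)*(j + 4)*(j + 2)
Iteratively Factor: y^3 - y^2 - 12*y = (y + 3)*(y^2 - 4*y) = y*(y + 3)*(y - 4)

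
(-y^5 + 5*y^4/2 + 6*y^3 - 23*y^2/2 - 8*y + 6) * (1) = -y^5 + 5*y^4/2 + 6*y^3 - 23*y^2/2 - 8*y + 6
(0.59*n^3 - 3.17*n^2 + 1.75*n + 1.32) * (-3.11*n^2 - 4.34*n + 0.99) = -1.8349*n^5 + 7.2981*n^4 + 8.8994*n^3 - 14.8385*n^2 - 3.9963*n + 1.3068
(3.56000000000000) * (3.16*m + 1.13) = 11.2496*m + 4.0228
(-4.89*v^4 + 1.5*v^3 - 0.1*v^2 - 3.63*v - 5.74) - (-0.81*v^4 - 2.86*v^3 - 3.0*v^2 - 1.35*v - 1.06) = -4.08*v^4 + 4.36*v^3 + 2.9*v^2 - 2.28*v - 4.68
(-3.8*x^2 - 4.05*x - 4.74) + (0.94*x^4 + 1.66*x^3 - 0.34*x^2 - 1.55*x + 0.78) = 0.94*x^4 + 1.66*x^3 - 4.14*x^2 - 5.6*x - 3.96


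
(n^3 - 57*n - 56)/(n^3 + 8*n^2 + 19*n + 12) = (n^2 - n - 56)/(n^2 + 7*n + 12)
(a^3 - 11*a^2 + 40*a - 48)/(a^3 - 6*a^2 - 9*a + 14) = (a^3 - 11*a^2 + 40*a - 48)/(a^3 - 6*a^2 - 9*a + 14)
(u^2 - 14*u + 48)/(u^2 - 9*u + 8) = (u - 6)/(u - 1)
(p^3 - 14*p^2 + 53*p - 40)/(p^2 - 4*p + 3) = (p^2 - 13*p + 40)/(p - 3)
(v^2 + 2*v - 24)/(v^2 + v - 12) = (v^2 + 2*v - 24)/(v^2 + v - 12)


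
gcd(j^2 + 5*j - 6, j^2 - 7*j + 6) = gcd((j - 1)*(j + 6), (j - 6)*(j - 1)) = j - 1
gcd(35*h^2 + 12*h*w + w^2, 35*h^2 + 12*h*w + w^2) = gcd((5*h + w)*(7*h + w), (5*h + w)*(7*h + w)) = 35*h^2 + 12*h*w + w^2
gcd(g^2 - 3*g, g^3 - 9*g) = g^2 - 3*g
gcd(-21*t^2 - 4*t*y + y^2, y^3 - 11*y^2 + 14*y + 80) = 1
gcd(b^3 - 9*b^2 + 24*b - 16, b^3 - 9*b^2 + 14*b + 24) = b - 4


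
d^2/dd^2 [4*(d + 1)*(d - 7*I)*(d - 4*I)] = 24*d + 8 - 88*I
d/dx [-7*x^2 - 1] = -14*x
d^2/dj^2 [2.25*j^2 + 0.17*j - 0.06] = 4.50000000000000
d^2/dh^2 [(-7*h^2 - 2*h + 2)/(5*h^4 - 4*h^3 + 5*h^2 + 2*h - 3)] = 2*(-525*h^8 + 120*h^7 + 883*h^6 - 426*h^5 - 606*h^4 + 12*h^3 + 111*h^2 - 102*h - 37)/(125*h^12 - 300*h^11 + 615*h^10 - 514*h^9 + 150*h^8 + 456*h^7 - 649*h^6 + 282*h^5 + 114*h^4 - 280*h^3 + 99*h^2 + 54*h - 27)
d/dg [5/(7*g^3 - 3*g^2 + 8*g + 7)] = 5*(-21*g^2 + 6*g - 8)/(7*g^3 - 3*g^2 + 8*g + 7)^2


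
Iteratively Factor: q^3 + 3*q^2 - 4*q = (q - 1)*(q^2 + 4*q) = q*(q - 1)*(q + 4)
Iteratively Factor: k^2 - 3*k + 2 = (k - 2)*(k - 1)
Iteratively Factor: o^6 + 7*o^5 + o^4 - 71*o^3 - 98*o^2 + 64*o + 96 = (o - 3)*(o^5 + 10*o^4 + 31*o^3 + 22*o^2 - 32*o - 32) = (o - 3)*(o + 2)*(o^4 + 8*o^3 + 15*o^2 - 8*o - 16) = (o - 3)*(o - 1)*(o + 2)*(o^3 + 9*o^2 + 24*o + 16) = (o - 3)*(o - 1)*(o + 1)*(o + 2)*(o^2 + 8*o + 16) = (o - 3)*(o - 1)*(o + 1)*(o + 2)*(o + 4)*(o + 4)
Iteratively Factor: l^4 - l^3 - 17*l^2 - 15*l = (l)*(l^3 - l^2 - 17*l - 15) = l*(l - 5)*(l^2 + 4*l + 3) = l*(l - 5)*(l + 1)*(l + 3)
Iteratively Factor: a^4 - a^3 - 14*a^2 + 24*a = (a - 2)*(a^3 + a^2 - 12*a) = (a - 2)*(a + 4)*(a^2 - 3*a) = a*(a - 2)*(a + 4)*(a - 3)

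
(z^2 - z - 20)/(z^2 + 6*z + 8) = (z - 5)/(z + 2)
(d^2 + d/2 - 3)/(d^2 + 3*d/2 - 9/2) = (d + 2)/(d + 3)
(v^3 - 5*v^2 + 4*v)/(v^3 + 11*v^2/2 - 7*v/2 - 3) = 2*v*(v - 4)/(2*v^2 + 13*v + 6)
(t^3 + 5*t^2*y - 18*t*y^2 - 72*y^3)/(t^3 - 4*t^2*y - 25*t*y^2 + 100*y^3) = (-t^2 - 9*t*y - 18*y^2)/(-t^2 + 25*y^2)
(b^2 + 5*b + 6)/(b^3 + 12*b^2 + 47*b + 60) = (b + 2)/(b^2 + 9*b + 20)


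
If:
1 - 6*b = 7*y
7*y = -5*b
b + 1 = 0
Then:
No Solution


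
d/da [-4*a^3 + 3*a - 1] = 3 - 12*a^2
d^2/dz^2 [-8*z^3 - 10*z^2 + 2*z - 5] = -48*z - 20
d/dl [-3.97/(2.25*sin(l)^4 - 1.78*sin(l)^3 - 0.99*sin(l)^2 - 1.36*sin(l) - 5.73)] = (35.73*sin(l)^3 - 21.1998*sin(l)^2 - 7.8606*sin(l) - 5.3992)*cos(l)/(-2.25*sin(l)^4 + 1.78*sin(l)^3 + 0.99*sin(l)^2 + 1.36*sin(l) + 5.73)^2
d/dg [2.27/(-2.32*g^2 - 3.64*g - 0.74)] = (10.5328*g + 8.2628)/(2.32*g^2 + 3.64*g + 0.74)^2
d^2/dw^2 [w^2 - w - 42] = 2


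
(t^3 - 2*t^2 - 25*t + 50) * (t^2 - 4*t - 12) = t^5 - 6*t^4 - 29*t^3 + 174*t^2 + 100*t - 600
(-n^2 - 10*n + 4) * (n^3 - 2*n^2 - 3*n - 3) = -n^5 - 8*n^4 + 27*n^3 + 25*n^2 + 18*n - 12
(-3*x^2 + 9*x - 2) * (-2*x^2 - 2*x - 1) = 6*x^4 - 12*x^3 - 11*x^2 - 5*x + 2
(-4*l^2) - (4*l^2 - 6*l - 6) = -8*l^2 + 6*l + 6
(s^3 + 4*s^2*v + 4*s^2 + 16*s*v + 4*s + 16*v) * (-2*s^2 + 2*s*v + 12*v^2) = -2*s^5 - 6*s^4*v - 8*s^4 + 20*s^3*v^2 - 24*s^3*v - 8*s^3 + 48*s^2*v^3 + 80*s^2*v^2 - 24*s^2*v + 192*s*v^3 + 80*s*v^2 + 192*v^3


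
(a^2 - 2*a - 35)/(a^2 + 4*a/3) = 3*(a^2 - 2*a - 35)/(a*(3*a + 4))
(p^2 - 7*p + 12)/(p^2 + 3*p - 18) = (p - 4)/(p + 6)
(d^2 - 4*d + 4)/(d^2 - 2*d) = (d - 2)/d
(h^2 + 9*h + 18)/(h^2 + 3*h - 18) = (h + 3)/(h - 3)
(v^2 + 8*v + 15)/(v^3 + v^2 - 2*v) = (v^2 + 8*v + 15)/(v*(v^2 + v - 2))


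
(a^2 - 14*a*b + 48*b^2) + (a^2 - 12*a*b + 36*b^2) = 2*a^2 - 26*a*b + 84*b^2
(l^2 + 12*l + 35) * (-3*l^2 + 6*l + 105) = -3*l^4 - 30*l^3 + 72*l^2 + 1470*l + 3675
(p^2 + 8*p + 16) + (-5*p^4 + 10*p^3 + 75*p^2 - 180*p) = -5*p^4 + 10*p^3 + 76*p^2 - 172*p + 16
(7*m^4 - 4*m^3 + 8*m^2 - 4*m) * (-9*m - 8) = -63*m^5 - 20*m^4 - 40*m^3 - 28*m^2 + 32*m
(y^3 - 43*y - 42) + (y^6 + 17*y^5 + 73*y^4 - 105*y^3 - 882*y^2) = y^6 + 17*y^5 + 73*y^4 - 104*y^3 - 882*y^2 - 43*y - 42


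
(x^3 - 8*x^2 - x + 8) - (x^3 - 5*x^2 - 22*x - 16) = -3*x^2 + 21*x + 24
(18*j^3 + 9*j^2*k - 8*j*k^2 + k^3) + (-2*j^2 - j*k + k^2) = 18*j^3 + 9*j^2*k - 2*j^2 - 8*j*k^2 - j*k + k^3 + k^2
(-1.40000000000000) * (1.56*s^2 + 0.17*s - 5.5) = -2.184*s^2 - 0.238*s + 7.7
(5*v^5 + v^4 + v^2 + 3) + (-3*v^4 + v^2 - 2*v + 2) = 5*v^5 - 2*v^4 + 2*v^2 - 2*v + 5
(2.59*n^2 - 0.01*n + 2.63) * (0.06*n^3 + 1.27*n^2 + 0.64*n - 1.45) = 0.1554*n^5 + 3.2887*n^4 + 1.8027*n^3 - 0.4218*n^2 + 1.6977*n - 3.8135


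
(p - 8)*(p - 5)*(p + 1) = p^3 - 12*p^2 + 27*p + 40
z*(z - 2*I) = z^2 - 2*I*z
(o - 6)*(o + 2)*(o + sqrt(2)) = o^3 - 4*o^2 + sqrt(2)*o^2 - 12*o - 4*sqrt(2)*o - 12*sqrt(2)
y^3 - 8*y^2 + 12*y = y*(y - 6)*(y - 2)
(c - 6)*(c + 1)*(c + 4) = c^3 - c^2 - 26*c - 24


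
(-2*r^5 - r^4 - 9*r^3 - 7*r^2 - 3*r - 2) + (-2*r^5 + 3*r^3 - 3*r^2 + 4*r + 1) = -4*r^5 - r^4 - 6*r^3 - 10*r^2 + r - 1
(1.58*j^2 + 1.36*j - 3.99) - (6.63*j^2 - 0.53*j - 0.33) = -5.05*j^2 + 1.89*j - 3.66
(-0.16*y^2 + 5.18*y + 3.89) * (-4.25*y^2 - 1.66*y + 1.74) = 0.68*y^4 - 21.7494*y^3 - 25.4097*y^2 + 2.5558*y + 6.7686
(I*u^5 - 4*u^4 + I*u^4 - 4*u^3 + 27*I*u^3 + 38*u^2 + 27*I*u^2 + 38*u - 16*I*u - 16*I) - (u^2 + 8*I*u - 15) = I*u^5 - 4*u^4 + I*u^4 - 4*u^3 + 27*I*u^3 + 37*u^2 + 27*I*u^2 + 38*u - 24*I*u + 15 - 16*I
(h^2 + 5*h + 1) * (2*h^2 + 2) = 2*h^4 + 10*h^3 + 4*h^2 + 10*h + 2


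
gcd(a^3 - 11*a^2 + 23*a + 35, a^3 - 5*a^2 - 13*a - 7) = a^2 - 6*a - 7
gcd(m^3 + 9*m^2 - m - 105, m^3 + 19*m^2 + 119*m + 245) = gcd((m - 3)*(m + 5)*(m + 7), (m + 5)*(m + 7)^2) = m^2 + 12*m + 35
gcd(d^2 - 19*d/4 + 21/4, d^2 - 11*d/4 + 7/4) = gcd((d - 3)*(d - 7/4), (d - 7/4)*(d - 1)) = d - 7/4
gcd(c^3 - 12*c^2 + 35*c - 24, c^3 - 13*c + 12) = c^2 - 4*c + 3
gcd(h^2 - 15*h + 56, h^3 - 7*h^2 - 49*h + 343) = h - 7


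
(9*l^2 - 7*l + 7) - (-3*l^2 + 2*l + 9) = 12*l^2 - 9*l - 2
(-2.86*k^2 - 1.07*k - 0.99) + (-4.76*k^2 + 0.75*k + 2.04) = -7.62*k^2 - 0.32*k + 1.05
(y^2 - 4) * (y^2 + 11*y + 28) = y^4 + 11*y^3 + 24*y^2 - 44*y - 112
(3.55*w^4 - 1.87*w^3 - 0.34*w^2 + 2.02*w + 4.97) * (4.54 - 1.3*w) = -4.615*w^5 + 18.548*w^4 - 8.0478*w^3 - 4.1696*w^2 + 2.7098*w + 22.5638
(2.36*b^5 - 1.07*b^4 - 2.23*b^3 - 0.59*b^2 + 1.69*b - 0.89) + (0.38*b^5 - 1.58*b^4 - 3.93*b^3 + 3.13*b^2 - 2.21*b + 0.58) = 2.74*b^5 - 2.65*b^4 - 6.16*b^3 + 2.54*b^2 - 0.52*b - 0.31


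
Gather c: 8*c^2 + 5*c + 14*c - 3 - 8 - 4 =8*c^2 + 19*c - 15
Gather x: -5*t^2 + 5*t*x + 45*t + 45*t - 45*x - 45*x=-5*t^2 + 90*t + x*(5*t - 90)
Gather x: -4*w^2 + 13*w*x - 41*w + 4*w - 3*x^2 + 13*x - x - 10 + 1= -4*w^2 - 37*w - 3*x^2 + x*(13*w + 12) - 9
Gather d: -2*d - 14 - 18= -2*d - 32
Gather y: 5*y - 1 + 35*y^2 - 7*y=35*y^2 - 2*y - 1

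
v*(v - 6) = v^2 - 6*v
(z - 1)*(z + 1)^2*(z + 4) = z^4 + 5*z^3 + 3*z^2 - 5*z - 4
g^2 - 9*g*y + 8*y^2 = (g - 8*y)*(g - y)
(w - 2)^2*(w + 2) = w^3 - 2*w^2 - 4*w + 8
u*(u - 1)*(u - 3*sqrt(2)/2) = u^3 - 3*sqrt(2)*u^2/2 - u^2 + 3*sqrt(2)*u/2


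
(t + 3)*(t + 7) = t^2 + 10*t + 21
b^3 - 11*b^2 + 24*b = b*(b - 8)*(b - 3)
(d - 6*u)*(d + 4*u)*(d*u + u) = d^3*u - 2*d^2*u^2 + d^2*u - 24*d*u^3 - 2*d*u^2 - 24*u^3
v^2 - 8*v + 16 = (v - 4)^2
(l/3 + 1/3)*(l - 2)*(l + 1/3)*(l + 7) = l^4/3 + 19*l^3/9 - 7*l^2/3 - 17*l/3 - 14/9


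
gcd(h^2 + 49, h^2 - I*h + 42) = h - 7*I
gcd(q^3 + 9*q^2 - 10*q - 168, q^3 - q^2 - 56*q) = q + 7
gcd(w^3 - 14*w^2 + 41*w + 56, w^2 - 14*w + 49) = w - 7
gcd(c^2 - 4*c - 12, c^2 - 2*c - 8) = c + 2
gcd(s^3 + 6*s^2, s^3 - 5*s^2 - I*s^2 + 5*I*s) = s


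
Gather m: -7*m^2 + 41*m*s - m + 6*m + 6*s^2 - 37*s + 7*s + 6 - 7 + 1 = -7*m^2 + m*(41*s + 5) + 6*s^2 - 30*s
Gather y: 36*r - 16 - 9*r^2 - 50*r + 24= -9*r^2 - 14*r + 8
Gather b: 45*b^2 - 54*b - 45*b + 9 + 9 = 45*b^2 - 99*b + 18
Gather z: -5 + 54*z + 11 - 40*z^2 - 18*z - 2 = -40*z^2 + 36*z + 4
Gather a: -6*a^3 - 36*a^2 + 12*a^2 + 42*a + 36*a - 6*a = -6*a^3 - 24*a^2 + 72*a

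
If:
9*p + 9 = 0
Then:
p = -1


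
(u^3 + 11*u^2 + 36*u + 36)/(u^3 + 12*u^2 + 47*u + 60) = (u^2 + 8*u + 12)/(u^2 + 9*u + 20)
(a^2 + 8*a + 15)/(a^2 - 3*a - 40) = (a + 3)/(a - 8)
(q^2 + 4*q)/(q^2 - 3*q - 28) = q/(q - 7)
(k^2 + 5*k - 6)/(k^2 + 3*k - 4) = (k + 6)/(k + 4)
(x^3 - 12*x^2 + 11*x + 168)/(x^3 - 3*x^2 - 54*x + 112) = (x^2 - 4*x - 21)/(x^2 + 5*x - 14)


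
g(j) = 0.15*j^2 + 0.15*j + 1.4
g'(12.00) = 3.75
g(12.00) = 24.80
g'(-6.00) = -1.65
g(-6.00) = 5.90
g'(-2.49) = -0.60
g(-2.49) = 1.96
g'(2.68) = 0.95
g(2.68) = 2.88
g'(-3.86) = -1.01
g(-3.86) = 3.06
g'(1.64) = 0.64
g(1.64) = 2.05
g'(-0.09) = 0.12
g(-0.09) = 1.39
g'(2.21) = 0.81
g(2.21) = 2.46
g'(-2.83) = -0.70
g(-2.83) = 2.18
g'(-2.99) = -0.75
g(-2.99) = 2.29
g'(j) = 0.3*j + 0.15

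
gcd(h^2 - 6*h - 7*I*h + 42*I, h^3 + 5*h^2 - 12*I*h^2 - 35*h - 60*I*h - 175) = h - 7*I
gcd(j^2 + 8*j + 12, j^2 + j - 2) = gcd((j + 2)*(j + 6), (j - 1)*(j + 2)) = j + 2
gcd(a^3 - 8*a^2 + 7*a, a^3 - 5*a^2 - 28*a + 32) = a - 1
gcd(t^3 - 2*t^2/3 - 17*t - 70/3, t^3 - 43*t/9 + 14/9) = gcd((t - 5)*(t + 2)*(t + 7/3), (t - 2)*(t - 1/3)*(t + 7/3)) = t + 7/3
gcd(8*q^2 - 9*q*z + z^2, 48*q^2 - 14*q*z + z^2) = -8*q + z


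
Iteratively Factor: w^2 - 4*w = (w)*(w - 4)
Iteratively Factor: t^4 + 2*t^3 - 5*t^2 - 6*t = (t)*(t^3 + 2*t^2 - 5*t - 6) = t*(t + 3)*(t^2 - t - 2) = t*(t + 1)*(t + 3)*(t - 2)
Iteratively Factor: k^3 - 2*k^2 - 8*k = (k + 2)*(k^2 - 4*k) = k*(k + 2)*(k - 4)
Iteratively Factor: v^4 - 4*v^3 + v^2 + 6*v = (v)*(v^3 - 4*v^2 + v + 6) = v*(v - 2)*(v^2 - 2*v - 3) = v*(v - 2)*(v + 1)*(v - 3)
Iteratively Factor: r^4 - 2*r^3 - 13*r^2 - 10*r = (r + 2)*(r^3 - 4*r^2 - 5*r) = (r - 5)*(r + 2)*(r^2 + r) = (r - 5)*(r + 1)*(r + 2)*(r)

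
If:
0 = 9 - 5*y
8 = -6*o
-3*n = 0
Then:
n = 0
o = -4/3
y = 9/5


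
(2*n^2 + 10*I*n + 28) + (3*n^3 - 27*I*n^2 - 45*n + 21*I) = 3*n^3 + 2*n^2 - 27*I*n^2 - 45*n + 10*I*n + 28 + 21*I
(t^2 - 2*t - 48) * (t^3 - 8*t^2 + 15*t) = t^5 - 10*t^4 - 17*t^3 + 354*t^2 - 720*t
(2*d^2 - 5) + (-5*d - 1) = 2*d^2 - 5*d - 6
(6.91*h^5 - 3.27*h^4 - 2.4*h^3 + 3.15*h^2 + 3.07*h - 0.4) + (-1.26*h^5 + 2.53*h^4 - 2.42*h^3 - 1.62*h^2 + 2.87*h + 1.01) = 5.65*h^5 - 0.74*h^4 - 4.82*h^3 + 1.53*h^2 + 5.94*h + 0.61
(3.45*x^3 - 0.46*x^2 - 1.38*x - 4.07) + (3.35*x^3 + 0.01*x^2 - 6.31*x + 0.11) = 6.8*x^3 - 0.45*x^2 - 7.69*x - 3.96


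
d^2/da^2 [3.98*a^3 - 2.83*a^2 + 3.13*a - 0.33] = 23.88*a - 5.66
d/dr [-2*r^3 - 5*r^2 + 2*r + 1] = -6*r^2 - 10*r + 2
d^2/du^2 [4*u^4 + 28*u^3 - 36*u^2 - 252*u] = 48*u^2 + 168*u - 72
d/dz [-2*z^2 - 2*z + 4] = -4*z - 2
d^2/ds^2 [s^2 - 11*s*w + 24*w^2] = 2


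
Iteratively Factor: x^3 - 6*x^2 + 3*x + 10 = (x - 5)*(x^2 - x - 2) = (x - 5)*(x - 2)*(x + 1)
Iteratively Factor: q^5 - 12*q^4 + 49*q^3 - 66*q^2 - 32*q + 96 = (q - 2)*(q^4 - 10*q^3 + 29*q^2 - 8*q - 48) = (q - 2)*(q + 1)*(q^3 - 11*q^2 + 40*q - 48) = (q - 3)*(q - 2)*(q + 1)*(q^2 - 8*q + 16) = (q - 4)*(q - 3)*(q - 2)*(q + 1)*(q - 4)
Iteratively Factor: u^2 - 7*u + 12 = (u - 3)*(u - 4)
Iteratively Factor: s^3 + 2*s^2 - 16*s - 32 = (s - 4)*(s^2 + 6*s + 8) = (s - 4)*(s + 4)*(s + 2)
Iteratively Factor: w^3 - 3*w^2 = (w)*(w^2 - 3*w) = w^2*(w - 3)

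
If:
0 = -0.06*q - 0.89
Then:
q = -14.83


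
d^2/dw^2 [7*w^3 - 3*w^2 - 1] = 42*w - 6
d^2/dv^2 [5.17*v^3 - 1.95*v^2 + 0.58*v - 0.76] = 31.02*v - 3.9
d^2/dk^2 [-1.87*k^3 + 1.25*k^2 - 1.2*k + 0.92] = 2.5 - 11.22*k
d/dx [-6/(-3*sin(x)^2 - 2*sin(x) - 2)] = -12*(3*sin(x) + 1)*cos(x)/(3*sin(x)^2 + 2*sin(x) + 2)^2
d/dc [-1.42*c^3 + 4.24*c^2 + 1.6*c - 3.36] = -4.26*c^2 + 8.48*c + 1.6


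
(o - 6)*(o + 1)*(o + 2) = o^3 - 3*o^2 - 16*o - 12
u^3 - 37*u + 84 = (u - 4)*(u - 3)*(u + 7)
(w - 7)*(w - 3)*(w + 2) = w^3 - 8*w^2 + w + 42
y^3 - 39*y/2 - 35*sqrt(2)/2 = (y - 7*sqrt(2)/2)*(y + sqrt(2))*(y + 5*sqrt(2)/2)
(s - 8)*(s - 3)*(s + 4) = s^3 - 7*s^2 - 20*s + 96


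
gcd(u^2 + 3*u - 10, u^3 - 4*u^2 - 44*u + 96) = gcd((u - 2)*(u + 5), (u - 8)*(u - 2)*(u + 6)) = u - 2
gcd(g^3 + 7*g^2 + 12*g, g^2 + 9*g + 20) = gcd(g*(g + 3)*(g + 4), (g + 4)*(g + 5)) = g + 4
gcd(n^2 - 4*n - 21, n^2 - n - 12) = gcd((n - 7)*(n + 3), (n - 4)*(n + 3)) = n + 3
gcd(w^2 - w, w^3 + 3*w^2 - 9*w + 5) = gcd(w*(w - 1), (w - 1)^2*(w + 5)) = w - 1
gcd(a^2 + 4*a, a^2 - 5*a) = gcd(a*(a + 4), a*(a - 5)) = a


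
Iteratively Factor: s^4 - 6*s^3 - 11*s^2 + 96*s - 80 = (s + 4)*(s^3 - 10*s^2 + 29*s - 20) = (s - 4)*(s + 4)*(s^2 - 6*s + 5) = (s - 5)*(s - 4)*(s + 4)*(s - 1)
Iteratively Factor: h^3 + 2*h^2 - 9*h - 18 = (h + 2)*(h^2 - 9) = (h - 3)*(h + 2)*(h + 3)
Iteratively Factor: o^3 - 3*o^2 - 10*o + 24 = (o + 3)*(o^2 - 6*o + 8) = (o - 2)*(o + 3)*(o - 4)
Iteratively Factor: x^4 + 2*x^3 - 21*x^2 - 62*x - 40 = (x + 2)*(x^3 - 21*x - 20) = (x - 5)*(x + 2)*(x^2 + 5*x + 4) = (x - 5)*(x + 1)*(x + 2)*(x + 4)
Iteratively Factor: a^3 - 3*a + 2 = (a - 1)*(a^2 + a - 2) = (a - 1)*(a + 2)*(a - 1)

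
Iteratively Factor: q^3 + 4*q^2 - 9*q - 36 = (q + 4)*(q^2 - 9) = (q + 3)*(q + 4)*(q - 3)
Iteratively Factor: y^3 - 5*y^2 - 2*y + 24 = (y - 3)*(y^2 - 2*y - 8) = (y - 3)*(y + 2)*(y - 4)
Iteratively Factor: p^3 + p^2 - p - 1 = (p + 1)*(p^2 - 1) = (p - 1)*(p + 1)*(p + 1)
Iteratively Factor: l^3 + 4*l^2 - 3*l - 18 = (l + 3)*(l^2 + l - 6) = (l + 3)^2*(l - 2)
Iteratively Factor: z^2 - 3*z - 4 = (z + 1)*(z - 4)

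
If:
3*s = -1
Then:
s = -1/3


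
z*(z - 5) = z^2 - 5*z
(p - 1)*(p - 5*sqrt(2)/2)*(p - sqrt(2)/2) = p^3 - 3*sqrt(2)*p^2 - p^2 + 5*p/2 + 3*sqrt(2)*p - 5/2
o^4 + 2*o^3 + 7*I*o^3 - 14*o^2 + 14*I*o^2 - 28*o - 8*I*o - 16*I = (o + 2)*(o + I)*(o + 2*I)*(o + 4*I)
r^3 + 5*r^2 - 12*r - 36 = (r - 3)*(r + 2)*(r + 6)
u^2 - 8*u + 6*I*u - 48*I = (u - 8)*(u + 6*I)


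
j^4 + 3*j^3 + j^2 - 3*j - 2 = (j - 1)*(j + 1)^2*(j + 2)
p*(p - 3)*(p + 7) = p^3 + 4*p^2 - 21*p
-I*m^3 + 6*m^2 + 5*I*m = m*(m + 5*I)*(-I*m + 1)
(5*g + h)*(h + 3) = 5*g*h + 15*g + h^2 + 3*h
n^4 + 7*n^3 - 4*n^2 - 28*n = n*(n - 2)*(n + 2)*(n + 7)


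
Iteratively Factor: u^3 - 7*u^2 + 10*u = (u - 5)*(u^2 - 2*u) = u*(u - 5)*(u - 2)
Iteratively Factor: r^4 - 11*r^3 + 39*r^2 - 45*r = (r - 3)*(r^3 - 8*r^2 + 15*r) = r*(r - 3)*(r^2 - 8*r + 15) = r*(r - 3)^2*(r - 5)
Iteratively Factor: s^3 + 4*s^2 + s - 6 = (s + 3)*(s^2 + s - 2) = (s + 2)*(s + 3)*(s - 1)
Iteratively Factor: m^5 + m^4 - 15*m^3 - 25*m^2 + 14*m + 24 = (m + 1)*(m^4 - 15*m^2 - 10*m + 24) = (m - 1)*(m + 1)*(m^3 + m^2 - 14*m - 24) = (m - 1)*(m + 1)*(m + 2)*(m^2 - m - 12) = (m - 1)*(m + 1)*(m + 2)*(m + 3)*(m - 4)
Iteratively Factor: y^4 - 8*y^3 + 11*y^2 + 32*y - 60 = (y - 5)*(y^3 - 3*y^2 - 4*y + 12) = (y - 5)*(y + 2)*(y^2 - 5*y + 6) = (y - 5)*(y - 2)*(y + 2)*(y - 3)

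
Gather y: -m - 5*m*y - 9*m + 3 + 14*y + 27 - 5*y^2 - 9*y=-10*m - 5*y^2 + y*(5 - 5*m) + 30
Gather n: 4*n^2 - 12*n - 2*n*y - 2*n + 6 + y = 4*n^2 + n*(-2*y - 14) + y + 6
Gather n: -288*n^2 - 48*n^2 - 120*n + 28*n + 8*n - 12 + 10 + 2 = -336*n^2 - 84*n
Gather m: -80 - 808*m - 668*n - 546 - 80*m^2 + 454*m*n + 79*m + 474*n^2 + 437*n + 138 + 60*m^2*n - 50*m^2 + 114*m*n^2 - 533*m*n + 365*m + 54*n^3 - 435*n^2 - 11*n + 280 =m^2*(60*n - 130) + m*(114*n^2 - 79*n - 364) + 54*n^3 + 39*n^2 - 242*n - 208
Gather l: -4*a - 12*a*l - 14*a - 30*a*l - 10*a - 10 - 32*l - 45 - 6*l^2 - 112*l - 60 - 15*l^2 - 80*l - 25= -28*a - 21*l^2 + l*(-42*a - 224) - 140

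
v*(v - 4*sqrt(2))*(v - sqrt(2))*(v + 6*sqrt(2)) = v^4 + sqrt(2)*v^3 - 52*v^2 + 48*sqrt(2)*v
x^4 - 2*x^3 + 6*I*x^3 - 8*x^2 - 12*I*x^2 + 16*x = x*(x - 2)*(x + 2*I)*(x + 4*I)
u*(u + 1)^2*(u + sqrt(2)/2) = u^4 + sqrt(2)*u^3/2 + 2*u^3 + u^2 + sqrt(2)*u^2 + sqrt(2)*u/2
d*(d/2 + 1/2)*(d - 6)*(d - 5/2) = d^4/2 - 15*d^3/4 + 13*d^2/4 + 15*d/2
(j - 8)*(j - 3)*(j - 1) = j^3 - 12*j^2 + 35*j - 24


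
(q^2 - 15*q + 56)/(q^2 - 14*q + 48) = (q - 7)/(q - 6)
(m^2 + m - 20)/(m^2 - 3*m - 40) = (m - 4)/(m - 8)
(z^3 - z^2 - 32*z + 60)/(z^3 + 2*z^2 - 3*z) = (z^3 - z^2 - 32*z + 60)/(z*(z^2 + 2*z - 3))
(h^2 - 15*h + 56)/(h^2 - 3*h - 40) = (h - 7)/(h + 5)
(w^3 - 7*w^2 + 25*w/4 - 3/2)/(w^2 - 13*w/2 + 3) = w - 1/2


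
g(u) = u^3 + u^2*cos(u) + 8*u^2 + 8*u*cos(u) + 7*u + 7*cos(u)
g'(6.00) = 255.63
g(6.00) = 633.38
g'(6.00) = 255.63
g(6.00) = 633.38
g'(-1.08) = -4.45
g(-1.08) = 0.29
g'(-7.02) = 38.13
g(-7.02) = -0.76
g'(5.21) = 247.21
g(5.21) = 431.24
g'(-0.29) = 11.08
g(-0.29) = 3.18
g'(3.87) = 137.34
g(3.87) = 165.36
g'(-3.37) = -12.13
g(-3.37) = 37.37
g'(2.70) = 44.62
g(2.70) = 64.46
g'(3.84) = 134.40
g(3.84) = 161.29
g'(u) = -u^2*sin(u) + 3*u^2 - 8*u*sin(u) + 2*u*cos(u) + 16*u - 7*sin(u) + 8*cos(u) + 7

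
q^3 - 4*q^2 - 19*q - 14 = (q - 7)*(q + 1)*(q + 2)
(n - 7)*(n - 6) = n^2 - 13*n + 42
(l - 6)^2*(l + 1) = l^3 - 11*l^2 + 24*l + 36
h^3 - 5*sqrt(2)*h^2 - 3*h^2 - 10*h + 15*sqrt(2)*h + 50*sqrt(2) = (h - 5)*(h + 2)*(h - 5*sqrt(2))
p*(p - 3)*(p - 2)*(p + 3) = p^4 - 2*p^3 - 9*p^2 + 18*p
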